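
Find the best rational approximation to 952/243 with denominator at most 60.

Expand x = 952/243 as a continued fraction with the Euclidean algorithm:
  952 = 3*243 + 223, so a_0 = 3.
  243 = 1*223 + 20, so a_1 = 1.
  223 = 11*20 + 3, so a_2 = 11.
  20 = 6*3 + 2, so a_3 = 6.
  3 = 1*2 + 1, so a_4 = 1.
  2 = 2*1 + 0, so a_5 = 2.
so x = [3; 1, 11, 6, 1, 2].
Convergents (p_i = a_i*p_{i-1} + p_{i-2}, q_i = a_i*q_{i-1} + q_{i-2} with p_{-2}=0, p_{-1}=1, q_{-2}=1, q_{-1}=0), until the denominator exceeds 60:
  i=0: a_0=3, p_0 = 3*1 + 0 = 3, q_0 = 3*0 + 1 = 1.
  i=1: a_1=1, p_1 = 1*3 + 1 = 4, q_1 = 1*1 + 0 = 1.
  i=2: a_2=11, p_2 = 11*4 + 3 = 47, q_2 = 11*1 + 1 = 12.
  i=3: a_3=6, p_3 = 6*47 + 4 = 286, q_3 = 6*12 + 1 = 73.
q_3 = 73 > 60, so the last convergent with denominator <= 60 is p_2/q_2 = 47/12.
The closest fraction with denominator <= 60 is either p_2/q_2 or the intermediate fraction (k*p_2 + p_1)/(k*q_2 + q_1) with the largest k >= 1 whose denominator stays <= 60; these approach x as k grows, and every other convergent or intermediate fraction in range is farther away.
Largest k: floor((60 - q_1)/q_2) = floor((60 - 1)/12) = 4.
That gives (4*47 + 4)/(4*12 + 1) = 192/49.
Compare the errors: |x - 47/12| = |952*12 - 47*243|/(243*12) = 3/2916, and |x - 192/49| = |952*49 - 192*243|/(243*49) = 8/11907.
Cross-multiplying, 8*2916 = 23328 < 35721 = 3*11907, so 8/11907 is smaller: the intermediate fraction 192/49 is closer to x than 47/12.

192/49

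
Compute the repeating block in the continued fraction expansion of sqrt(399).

Write x_i = (sqrt(399) + m_i)/d_i with (m_0, d_0) = (0, 1). a_0 = floor(sqrt(399)) = 19, since 19^2 = 361 <= 399 < 400 = 20^2.
Iterate m_{i+1} = d_i*a_i - m_i, d_{i+1} = (399 - m_{i+1}^2)/d_i, a_{i+1} = floor((a_0 + m_{i+1})/d_{i+1}):
  m_1 = 1*19 - 0 = 19, d_1 = (399 - 19^2)/1 = 38/1 = 38, a_1 = floor((19 + 19)/38) = 1.
  m_2 = 38*1 - 19 = 19, d_2 = (399 - 19^2)/38 = 38/38 = 1, a_2 = floor((19 + 19)/1) = 38.
  m_3 = 1*38 - 19 = 19, d_3 = (399 - 19^2)/1 = 38/1 = 38: (m_3, d_3) = (m_1, d_1) = (19, 38), so from here the quotients repeat a_1, a_2; the period length is 2.
Hence the expansion of sqrt(399) is a_0 = 19 followed by the repeating block 1, 38 (period 2).

[19; (1, 38)]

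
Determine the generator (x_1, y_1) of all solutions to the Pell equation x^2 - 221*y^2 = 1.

First expand sqrt(221) as a continued fraction. With x_i = (sqrt(221) + m_i)/d_i and (m_0, d_0) = (0, 1): a_0 = floor(sqrt(221)) = 14, since 14^2 = 196 <= 221 < 225 = 15^2.
Iterate m_{i+1} = d_i*a_i - m_i, d_{i+1} = (221 - m_{i+1}^2)/d_i, a_{i+1} = floor((a_0 + m_{i+1})/d_{i+1}):
  m_1 = 1*14 - 0 = 14, d_1 = (221 - 14^2)/1 = 25/1 = 25, a_1 = floor((14 + 14)/25) = 1.
  m_2 = 25*1 - 14 = 11, d_2 = (221 - 11^2)/25 = 100/25 = 4, a_2 = floor((14 + 11)/4) = 6.
  m_3 = 4*6 - 11 = 13, d_3 = (221 - 13^2)/4 = 52/4 = 13, a_3 = floor((14 + 13)/13) = 2.
  m_4 = 13*2 - 13 = 13, d_4 = (221 - 13^2)/13 = 52/13 = 4, a_4 = floor((14 + 13)/4) = 6.
  m_5 = 4*6 - 13 = 11, d_5 = (221 - 11^2)/4 = 100/4 = 25, a_5 = floor((14 + 11)/25) = 1.
  m_6 = 25*1 - 11 = 14, d_6 = (221 - 14^2)/25 = 25/25 = 1, a_6 = floor((14 + 14)/1) = 28.
  m_7 = 1*28 - 14 = 14, d_7 = (221 - 14^2)/1 = 25/1 = 25: (m_7, d_7) = (m_1, d_1) = (14, 25), so from here the quotients repeat a_1, ..., a_6; the period length is 6.
So sqrt(221) = [14; (1, 6, 2, 6, 1, 28)] with period length k = 6.
k is even, so the fundamental solution of x^2 - 221y^2 = 1 is (p_{k-1}, q_{k-1}) = (p_5, q_5); compute convergents through index 5.
Convergents (p_i = a_i*p_{i-1} + p_{i-2}, q_i = a_i*q_{i-1} + q_{i-2} with p_{-2}=0, p_{-1}=1, q_{-2}=1, q_{-1}=0):
  i=0: a_0=14, p_0 = 14*1 + 0 = 14, q_0 = 14*0 + 1 = 1.
  i=1: a_1=1, p_1 = 1*14 + 1 = 15, q_1 = 1*1 + 0 = 1.
  i=2: a_2=6, p_2 = 6*15 + 14 = 104, q_2 = 6*1 + 1 = 7.
  i=3: a_3=2, p_3 = 2*104 + 15 = 223, q_3 = 2*7 + 1 = 15.
  i=4: a_4=6, p_4 = 6*223 + 104 = 1442, q_4 = 6*15 + 7 = 97.
  i=5: a_5=1, p_5 = 1*1442 + 223 = 1665, q_5 = 1*97 + 15 = 112.
Check: 1665^2 - 221*112^2 = 2772225 - 2772224 = 1, so (x, y) = (1665, 112) solves the equation, and by the theorem it is the least positive solution.

(x, y) = (1665, 112)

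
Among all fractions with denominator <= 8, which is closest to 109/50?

Expand x = 109/50 as a continued fraction with the Euclidean algorithm:
  109 = 2*50 + 9, so a_0 = 2.
  50 = 5*9 + 5, so a_1 = 5.
  9 = 1*5 + 4, so a_2 = 1.
  5 = 1*4 + 1, so a_3 = 1.
  4 = 4*1 + 0, so a_4 = 4.
so x = [2; 5, 1, 1, 4].
Convergents (p_i = a_i*p_{i-1} + p_{i-2}, q_i = a_i*q_{i-1} + q_{i-2} with p_{-2}=0, p_{-1}=1, q_{-2}=1, q_{-1}=0), until the denominator exceeds 8:
  i=0: a_0=2, p_0 = 2*1 + 0 = 2, q_0 = 2*0 + 1 = 1.
  i=1: a_1=5, p_1 = 5*2 + 1 = 11, q_1 = 5*1 + 0 = 5.
  i=2: a_2=1, p_2 = 1*11 + 2 = 13, q_2 = 1*5 + 1 = 6.
  i=3: a_3=1, p_3 = 1*13 + 11 = 24, q_3 = 1*6 + 5 = 11.
q_3 = 11 > 8, so the last convergent with denominator <= 8 is p_2/q_2 = 13/6.
The closest fraction with denominator <= 8 is either p_2/q_2 or the intermediate fraction (k*p_2 + p_1)/(k*q_2 + q_1) with the largest k >= 1 whose denominator stays <= 8; these approach x as k grows, and every other convergent or intermediate fraction in range is farther away.
Largest k: floor((8 - q_1)/q_2) = floor((8 - 5)/6) = 0.
Since k = 0, no intermediate fraction beyond p_2/q_2 has denominator <= 8, so the convergent 13/6 is the closest (its error is |109*6 - 13*50|/(50*6) = 4/300).

13/6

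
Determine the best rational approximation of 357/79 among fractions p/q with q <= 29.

Expand x = 357/79 as a continued fraction with the Euclidean algorithm:
  357 = 4*79 + 41, so a_0 = 4.
  79 = 1*41 + 38, so a_1 = 1.
  41 = 1*38 + 3, so a_2 = 1.
  38 = 12*3 + 2, so a_3 = 12.
  3 = 1*2 + 1, so a_4 = 1.
  2 = 2*1 + 0, so a_5 = 2.
so x = [4; 1, 1, 12, 1, 2].
Convergents (p_i = a_i*p_{i-1} + p_{i-2}, q_i = a_i*q_{i-1} + q_{i-2} with p_{-2}=0, p_{-1}=1, q_{-2}=1, q_{-1}=0), until the denominator exceeds 29:
  i=0: a_0=4, p_0 = 4*1 + 0 = 4, q_0 = 4*0 + 1 = 1.
  i=1: a_1=1, p_1 = 1*4 + 1 = 5, q_1 = 1*1 + 0 = 1.
  i=2: a_2=1, p_2 = 1*5 + 4 = 9, q_2 = 1*1 + 1 = 2.
  i=3: a_3=12, p_3 = 12*9 + 5 = 113, q_3 = 12*2 + 1 = 25.
  i=4: a_4=1, p_4 = 1*113 + 9 = 122, q_4 = 1*25 + 2 = 27.
  i=5: a_5=2, p_5 = 2*122 + 113 = 357, q_5 = 2*27 + 25 = 79.
q_5 = 79 > 29, so the last convergent with denominator <= 29 is p_4/q_4 = 122/27.
The closest fraction with denominator <= 29 is either p_4/q_4 or the intermediate fraction (k*p_4 + p_3)/(k*q_4 + q_3) with the largest k >= 1 whose denominator stays <= 29; these approach x as k grows, and every other convergent or intermediate fraction in range is farther away.
Largest k: floor((29 - q_3)/q_4) = floor((29 - 25)/27) = 0.
Since k = 0, no intermediate fraction beyond p_4/q_4 has denominator <= 29, so the convergent 122/27 is the closest (its error is |357*27 - 122*79|/(79*27) = 1/2133).

122/27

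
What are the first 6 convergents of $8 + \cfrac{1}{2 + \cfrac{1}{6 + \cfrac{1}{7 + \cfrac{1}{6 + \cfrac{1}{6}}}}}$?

8/1, 17/2, 110/13, 787/93, 4832/571, 29779/3519

Using the convergent recurrence p_i = a_i*p_{i-1} + p_{i-2}, q_i = a_i*q_{i-1} + q_{i-2} with p_{-2}=0, p_{-1}=1, q_{-2}=1, q_{-1}=0:
  i=0: a_0=8, p_0 = 8*1 + 0 = 8, q_0 = 8*0 + 1 = 1.
  i=1: a_1=2, p_1 = 2*8 + 1 = 17, q_1 = 2*1 + 0 = 2.
  i=2: a_2=6, p_2 = 6*17 + 8 = 110, q_2 = 6*2 + 1 = 13.
  i=3: a_3=7, p_3 = 7*110 + 17 = 787, q_3 = 7*13 + 2 = 93.
  i=4: a_4=6, p_4 = 6*787 + 110 = 4832, q_4 = 6*93 + 13 = 571.
  i=5: a_5=6, p_5 = 6*4832 + 787 = 29779, q_5 = 6*571 + 93 = 3519.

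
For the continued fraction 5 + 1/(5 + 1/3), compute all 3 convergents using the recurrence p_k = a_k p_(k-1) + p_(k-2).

Using the convergent recurrence p_i = a_i*p_{i-1} + p_{i-2}, q_i = a_i*q_{i-1} + q_{i-2} with p_{-2}=0, p_{-1}=1, q_{-2}=1, q_{-1}=0:
  i=0: a_0=5, p_0 = 5*1 + 0 = 5, q_0 = 5*0 + 1 = 1.
  i=1: a_1=5, p_1 = 5*5 + 1 = 26, q_1 = 5*1 + 0 = 5.
  i=2: a_2=3, p_2 = 3*26 + 5 = 83, q_2 = 3*5 + 1 = 16.

5/1, 26/5, 83/16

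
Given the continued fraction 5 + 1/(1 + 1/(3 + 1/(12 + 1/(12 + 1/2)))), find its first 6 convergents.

5/1, 6/1, 23/4, 282/49, 3407/592, 7096/1233

Using the convergent recurrence p_i = a_i*p_{i-1} + p_{i-2}, q_i = a_i*q_{i-1} + q_{i-2} with p_{-2}=0, p_{-1}=1, q_{-2}=1, q_{-1}=0:
  i=0: a_0=5, p_0 = 5*1 + 0 = 5, q_0 = 5*0 + 1 = 1.
  i=1: a_1=1, p_1 = 1*5 + 1 = 6, q_1 = 1*1 + 0 = 1.
  i=2: a_2=3, p_2 = 3*6 + 5 = 23, q_2 = 3*1 + 1 = 4.
  i=3: a_3=12, p_3 = 12*23 + 6 = 282, q_3 = 12*4 + 1 = 49.
  i=4: a_4=12, p_4 = 12*282 + 23 = 3407, q_4 = 12*49 + 4 = 592.
  i=5: a_5=2, p_5 = 2*3407 + 282 = 7096, q_5 = 2*592 + 49 = 1233.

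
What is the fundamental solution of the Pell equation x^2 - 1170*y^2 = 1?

First expand sqrt(1170) as a continued fraction. With x_i = (sqrt(1170) + m_i)/d_i and (m_0, d_0) = (0, 1): a_0 = floor(sqrt(1170)) = 34, since 34^2 = 1156 <= 1170 < 1225 = 35^2.
Iterate m_{i+1} = d_i*a_i - m_i, d_{i+1} = (1170 - m_{i+1}^2)/d_i, a_{i+1} = floor((a_0 + m_{i+1})/d_{i+1}):
  m_1 = 1*34 - 0 = 34, d_1 = (1170 - 34^2)/1 = 14/1 = 14, a_1 = floor((34 + 34)/14) = 4.
  m_2 = 14*4 - 34 = 22, d_2 = (1170 - 22^2)/14 = 686/14 = 49, a_2 = floor((34 + 22)/49) = 1.
  m_3 = 49*1 - 22 = 27, d_3 = (1170 - 27^2)/49 = 441/49 = 9, a_3 = floor((34 + 27)/9) = 6.
  m_4 = 9*6 - 27 = 27, d_4 = (1170 - 27^2)/9 = 441/9 = 49, a_4 = floor((34 + 27)/49) = 1.
  m_5 = 49*1 - 27 = 22, d_5 = (1170 - 22^2)/49 = 686/49 = 14, a_5 = floor((34 + 22)/14) = 4.
  m_6 = 14*4 - 22 = 34, d_6 = (1170 - 34^2)/14 = 14/14 = 1, a_6 = floor((34 + 34)/1) = 68.
  m_7 = 1*68 - 34 = 34, d_7 = (1170 - 34^2)/1 = 14/1 = 14: (m_7, d_7) = (m_1, d_1) = (34, 14), so from here the quotients repeat a_1, ..., a_6; the period length is 6.
So sqrt(1170) = [34; (4, 1, 6, 1, 4, 68)] with period length k = 6.
k is even, so the fundamental solution of x^2 - 1170y^2 = 1 is (p_{k-1}, q_{k-1}) = (p_5, q_5); compute convergents through index 5.
Convergents (p_i = a_i*p_{i-1} + p_{i-2}, q_i = a_i*q_{i-1} + q_{i-2} with p_{-2}=0, p_{-1}=1, q_{-2}=1, q_{-1}=0):
  i=0: a_0=34, p_0 = 34*1 + 0 = 34, q_0 = 34*0 + 1 = 1.
  i=1: a_1=4, p_1 = 4*34 + 1 = 137, q_1 = 4*1 + 0 = 4.
  i=2: a_2=1, p_2 = 1*137 + 34 = 171, q_2 = 1*4 + 1 = 5.
  i=3: a_3=6, p_3 = 6*171 + 137 = 1163, q_3 = 6*5 + 4 = 34.
  i=4: a_4=1, p_4 = 1*1163 + 171 = 1334, q_4 = 1*34 + 5 = 39.
  i=5: a_5=4, p_5 = 4*1334 + 1163 = 6499, q_5 = 4*39 + 34 = 190.
Check: 6499^2 - 1170*190^2 = 42237001 - 42237000 = 1, so (x, y) = (6499, 190) solves the equation, and by the theorem it is the least positive solution.

(x, y) = (6499, 190)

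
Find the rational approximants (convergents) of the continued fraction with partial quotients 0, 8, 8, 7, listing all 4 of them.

0/1, 1/8, 8/65, 57/463

Using the convergent recurrence p_i = a_i*p_{i-1} + p_{i-2}, q_i = a_i*q_{i-1} + q_{i-2} with p_{-2}=0, p_{-1}=1, q_{-2}=1, q_{-1}=0:
  i=0: a_0=0, p_0 = 0*1 + 0 = 0, q_0 = 0*0 + 1 = 1.
  i=1: a_1=8, p_1 = 8*0 + 1 = 1, q_1 = 8*1 + 0 = 8.
  i=2: a_2=8, p_2 = 8*1 + 0 = 8, q_2 = 8*8 + 1 = 65.
  i=3: a_3=7, p_3 = 7*8 + 1 = 57, q_3 = 7*65 + 8 = 463.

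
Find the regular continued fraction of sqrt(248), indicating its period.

Write x_i = (sqrt(248) + m_i)/d_i with (m_0, d_0) = (0, 1). a_0 = floor(sqrt(248)) = 15, since 15^2 = 225 <= 248 < 256 = 16^2.
Iterate m_{i+1} = d_i*a_i - m_i, d_{i+1} = (248 - m_{i+1}^2)/d_i, a_{i+1} = floor((a_0 + m_{i+1})/d_{i+1}):
  m_1 = 1*15 - 0 = 15, d_1 = (248 - 15^2)/1 = 23/1 = 23, a_1 = floor((15 + 15)/23) = 1.
  m_2 = 23*1 - 15 = 8, d_2 = (248 - 8^2)/23 = 184/23 = 8, a_2 = floor((15 + 8)/8) = 2.
  m_3 = 8*2 - 8 = 8, d_3 = (248 - 8^2)/8 = 184/8 = 23, a_3 = floor((15 + 8)/23) = 1.
  m_4 = 23*1 - 8 = 15, d_4 = (248 - 15^2)/23 = 23/23 = 1, a_4 = floor((15 + 15)/1) = 30.
  m_5 = 1*30 - 15 = 15, d_5 = (248 - 15^2)/1 = 23/1 = 23: (m_5, d_5) = (m_1, d_1) = (15, 23), so from here the quotients repeat a_1, ..., a_4; the period length is 4.
Hence the expansion of sqrt(248) is a_0 = 15 followed by the repeating block 1, 2, 1, 30 (period 4).

[15; (1, 2, 1, 30)]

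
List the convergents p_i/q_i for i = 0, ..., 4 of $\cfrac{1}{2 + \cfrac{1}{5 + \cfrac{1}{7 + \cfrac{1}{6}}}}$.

0/1, 1/2, 5/11, 36/79, 221/485

Using the convergent recurrence p_i = a_i*p_{i-1} + p_{i-2}, q_i = a_i*q_{i-1} + q_{i-2} with p_{-2}=0, p_{-1}=1, q_{-2}=1, q_{-1}=0:
  i=0: a_0=0, p_0 = 0*1 + 0 = 0, q_0 = 0*0 + 1 = 1.
  i=1: a_1=2, p_1 = 2*0 + 1 = 1, q_1 = 2*1 + 0 = 2.
  i=2: a_2=5, p_2 = 5*1 + 0 = 5, q_2 = 5*2 + 1 = 11.
  i=3: a_3=7, p_3 = 7*5 + 1 = 36, q_3 = 7*11 + 2 = 79.
  i=4: a_4=6, p_4 = 6*36 + 5 = 221, q_4 = 6*79 + 11 = 485.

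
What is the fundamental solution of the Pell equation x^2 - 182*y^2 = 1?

First expand sqrt(182) as a continued fraction. With x_i = (sqrt(182) + m_i)/d_i and (m_0, d_0) = (0, 1): a_0 = floor(sqrt(182)) = 13, since 13^2 = 169 <= 182 < 196 = 14^2.
Iterate m_{i+1} = d_i*a_i - m_i, d_{i+1} = (182 - m_{i+1}^2)/d_i, a_{i+1} = floor((a_0 + m_{i+1})/d_{i+1}):
  m_1 = 1*13 - 0 = 13, d_1 = (182 - 13^2)/1 = 13/1 = 13, a_1 = floor((13 + 13)/13) = 2.
  m_2 = 13*2 - 13 = 13, d_2 = (182 - 13^2)/13 = 13/13 = 1, a_2 = floor((13 + 13)/1) = 26.
  m_3 = 1*26 - 13 = 13, d_3 = (182 - 13^2)/1 = 13/1 = 13: (m_3, d_3) = (m_1, d_1) = (13, 13), so from here the quotients repeat a_1, a_2; the period length is 2.
So sqrt(182) = [13; (2, 26)] with period length k = 2.
k is even, so the fundamental solution of x^2 - 182y^2 = 1 is (p_{k-1}, q_{k-1}) = (p_1, q_1); compute convergents through index 1.
Convergents (p_i = a_i*p_{i-1} + p_{i-2}, q_i = a_i*q_{i-1} + q_{i-2} with p_{-2}=0, p_{-1}=1, q_{-2}=1, q_{-1}=0):
  i=0: a_0=13, p_0 = 13*1 + 0 = 13, q_0 = 13*0 + 1 = 1.
  i=1: a_1=2, p_1 = 2*13 + 1 = 27, q_1 = 2*1 + 0 = 2.
Check: 27^2 - 182*2^2 = 729 - 728 = 1, so (x, y) = (27, 2) solves the equation, and by the theorem it is the least positive solution.

(x, y) = (27, 2)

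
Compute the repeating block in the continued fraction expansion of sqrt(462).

Write x_i = (sqrt(462) + m_i)/d_i with (m_0, d_0) = (0, 1). a_0 = floor(sqrt(462)) = 21, since 21^2 = 441 <= 462 < 484 = 22^2.
Iterate m_{i+1} = d_i*a_i - m_i, d_{i+1} = (462 - m_{i+1}^2)/d_i, a_{i+1} = floor((a_0 + m_{i+1})/d_{i+1}):
  m_1 = 1*21 - 0 = 21, d_1 = (462 - 21^2)/1 = 21/1 = 21, a_1 = floor((21 + 21)/21) = 2.
  m_2 = 21*2 - 21 = 21, d_2 = (462 - 21^2)/21 = 21/21 = 1, a_2 = floor((21 + 21)/1) = 42.
  m_3 = 1*42 - 21 = 21, d_3 = (462 - 21^2)/1 = 21/1 = 21: (m_3, d_3) = (m_1, d_1) = (21, 21), so from here the quotients repeat a_1, a_2; the period length is 2.
Hence the expansion of sqrt(462) is a_0 = 21 followed by the repeating block 2, 42 (period 2).

[21; (2, 42)]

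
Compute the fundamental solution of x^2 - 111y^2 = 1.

First expand sqrt(111) as a continued fraction. With x_i = (sqrt(111) + m_i)/d_i and (m_0, d_0) = (0, 1): a_0 = floor(sqrt(111)) = 10, since 10^2 = 100 <= 111 < 121 = 11^2.
Iterate m_{i+1} = d_i*a_i - m_i, d_{i+1} = (111 - m_{i+1}^2)/d_i, a_{i+1} = floor((a_0 + m_{i+1})/d_{i+1}):
  m_1 = 1*10 - 0 = 10, d_1 = (111 - 10^2)/1 = 11/1 = 11, a_1 = floor((10 + 10)/11) = 1.
  m_2 = 11*1 - 10 = 1, d_2 = (111 - 1^2)/11 = 110/11 = 10, a_2 = floor((10 + 1)/10) = 1.
  m_3 = 10*1 - 1 = 9, d_3 = (111 - 9^2)/10 = 30/10 = 3, a_3 = floor((10 + 9)/3) = 6.
  m_4 = 3*6 - 9 = 9, d_4 = (111 - 9^2)/3 = 30/3 = 10, a_4 = floor((10 + 9)/10) = 1.
  m_5 = 10*1 - 9 = 1, d_5 = (111 - 1^2)/10 = 110/10 = 11, a_5 = floor((10 + 1)/11) = 1.
  m_6 = 11*1 - 1 = 10, d_6 = (111 - 10^2)/11 = 11/11 = 1, a_6 = floor((10 + 10)/1) = 20.
  m_7 = 1*20 - 10 = 10, d_7 = (111 - 10^2)/1 = 11/1 = 11: (m_7, d_7) = (m_1, d_1) = (10, 11), so from here the quotients repeat a_1, ..., a_6; the period length is 6.
So sqrt(111) = [10; (1, 1, 6, 1, 1, 20)] with period length k = 6.
k is even, so the fundamental solution of x^2 - 111y^2 = 1 is (p_{k-1}, q_{k-1}) = (p_5, q_5); compute convergents through index 5.
Convergents (p_i = a_i*p_{i-1} + p_{i-2}, q_i = a_i*q_{i-1} + q_{i-2} with p_{-2}=0, p_{-1}=1, q_{-2}=1, q_{-1}=0):
  i=0: a_0=10, p_0 = 10*1 + 0 = 10, q_0 = 10*0 + 1 = 1.
  i=1: a_1=1, p_1 = 1*10 + 1 = 11, q_1 = 1*1 + 0 = 1.
  i=2: a_2=1, p_2 = 1*11 + 10 = 21, q_2 = 1*1 + 1 = 2.
  i=3: a_3=6, p_3 = 6*21 + 11 = 137, q_3 = 6*2 + 1 = 13.
  i=4: a_4=1, p_4 = 1*137 + 21 = 158, q_4 = 1*13 + 2 = 15.
  i=5: a_5=1, p_5 = 1*158 + 137 = 295, q_5 = 1*15 + 13 = 28.
Check: 295^2 - 111*28^2 = 87025 - 87024 = 1, so (x, y) = (295, 28) solves the equation, and by the theorem it is the least positive solution.

(x, y) = (295, 28)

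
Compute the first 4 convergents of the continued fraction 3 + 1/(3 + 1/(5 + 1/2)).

3/1, 10/3, 53/16, 116/35

Using the convergent recurrence p_i = a_i*p_{i-1} + p_{i-2}, q_i = a_i*q_{i-1} + q_{i-2} with p_{-2}=0, p_{-1}=1, q_{-2}=1, q_{-1}=0:
  i=0: a_0=3, p_0 = 3*1 + 0 = 3, q_0 = 3*0 + 1 = 1.
  i=1: a_1=3, p_1 = 3*3 + 1 = 10, q_1 = 3*1 + 0 = 3.
  i=2: a_2=5, p_2 = 5*10 + 3 = 53, q_2 = 5*3 + 1 = 16.
  i=3: a_3=2, p_3 = 2*53 + 10 = 116, q_3 = 2*16 + 3 = 35.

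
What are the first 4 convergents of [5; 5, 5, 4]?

Using the convergent recurrence p_i = a_i*p_{i-1} + p_{i-2}, q_i = a_i*q_{i-1} + q_{i-2} with p_{-2}=0, p_{-1}=1, q_{-2}=1, q_{-1}=0:
  i=0: a_0=5, p_0 = 5*1 + 0 = 5, q_0 = 5*0 + 1 = 1.
  i=1: a_1=5, p_1 = 5*5 + 1 = 26, q_1 = 5*1 + 0 = 5.
  i=2: a_2=5, p_2 = 5*26 + 5 = 135, q_2 = 5*5 + 1 = 26.
  i=3: a_3=4, p_3 = 4*135 + 26 = 566, q_3 = 4*26 + 5 = 109.

5/1, 26/5, 135/26, 566/109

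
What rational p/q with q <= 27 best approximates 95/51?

41/22

Expand x = 95/51 as a continued fraction with the Euclidean algorithm:
  95 = 1*51 + 44, so a_0 = 1.
  51 = 1*44 + 7, so a_1 = 1.
  44 = 6*7 + 2, so a_2 = 6.
  7 = 3*2 + 1, so a_3 = 3.
  2 = 2*1 + 0, so a_4 = 2.
so x = [1; 1, 6, 3, 2].
Convergents (p_i = a_i*p_{i-1} + p_{i-2}, q_i = a_i*q_{i-1} + q_{i-2} with p_{-2}=0, p_{-1}=1, q_{-2}=1, q_{-1}=0), until the denominator exceeds 27:
  i=0: a_0=1, p_0 = 1*1 + 0 = 1, q_0 = 1*0 + 1 = 1.
  i=1: a_1=1, p_1 = 1*1 + 1 = 2, q_1 = 1*1 + 0 = 1.
  i=2: a_2=6, p_2 = 6*2 + 1 = 13, q_2 = 6*1 + 1 = 7.
  i=3: a_3=3, p_3 = 3*13 + 2 = 41, q_3 = 3*7 + 1 = 22.
  i=4: a_4=2, p_4 = 2*41 + 13 = 95, q_4 = 2*22 + 7 = 51.
q_4 = 51 > 27, so the last convergent with denominator <= 27 is p_3/q_3 = 41/22.
The closest fraction with denominator <= 27 is either p_3/q_3 or the intermediate fraction (k*p_3 + p_2)/(k*q_3 + q_2) with the largest k >= 1 whose denominator stays <= 27; these approach x as k grows, and every other convergent or intermediate fraction in range is farther away.
Largest k: floor((27 - q_2)/q_3) = floor((27 - 7)/22) = 0.
Since k = 0, no intermediate fraction beyond p_3/q_3 has denominator <= 27, so the convergent 41/22 is the closest (its error is |95*22 - 41*51|/(51*22) = 1/1122).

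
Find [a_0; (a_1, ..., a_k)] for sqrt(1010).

[31; (1, 3, 1, 1, 3, 1, 62)]

Write x_i = (sqrt(1010) + m_i)/d_i with (m_0, d_0) = (0, 1). a_0 = floor(sqrt(1010)) = 31, since 31^2 = 961 <= 1010 < 1024 = 32^2.
Iterate m_{i+1} = d_i*a_i - m_i, d_{i+1} = (1010 - m_{i+1}^2)/d_i, a_{i+1} = floor((a_0 + m_{i+1})/d_{i+1}):
  m_1 = 1*31 - 0 = 31, d_1 = (1010 - 31^2)/1 = 49/1 = 49, a_1 = floor((31 + 31)/49) = 1.
  m_2 = 49*1 - 31 = 18, d_2 = (1010 - 18^2)/49 = 686/49 = 14, a_2 = floor((31 + 18)/14) = 3.
  m_3 = 14*3 - 18 = 24, d_3 = (1010 - 24^2)/14 = 434/14 = 31, a_3 = floor((31 + 24)/31) = 1.
  m_4 = 31*1 - 24 = 7, d_4 = (1010 - 7^2)/31 = 961/31 = 31, a_4 = floor((31 + 7)/31) = 1.
  m_5 = 31*1 - 7 = 24, d_5 = (1010 - 24^2)/31 = 434/31 = 14, a_5 = floor((31 + 24)/14) = 3.
  m_6 = 14*3 - 24 = 18, d_6 = (1010 - 18^2)/14 = 686/14 = 49, a_6 = floor((31 + 18)/49) = 1.
  m_7 = 49*1 - 18 = 31, d_7 = (1010 - 31^2)/49 = 49/49 = 1, a_7 = floor((31 + 31)/1) = 62.
  m_8 = 1*62 - 31 = 31, d_8 = (1010 - 31^2)/1 = 49/1 = 49: (m_8, d_8) = (m_1, d_1) = (31, 49), so from here the quotients repeat a_1, ..., a_7; the period length is 7.
Hence the expansion of sqrt(1010) is a_0 = 31 followed by the repeating block 1, 3, 1, 1, 3, 1, 62 (period 7).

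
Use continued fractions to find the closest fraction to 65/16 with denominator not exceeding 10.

Expand x = 65/16 as a continued fraction with the Euclidean algorithm:
  65 = 4*16 + 1, so a_0 = 4.
  16 = 16*1 + 0, so a_1 = 16.
so x = [4; 16].
Convergents (p_i = a_i*p_{i-1} + p_{i-2}, q_i = a_i*q_{i-1} + q_{i-2} with p_{-2}=0, p_{-1}=1, q_{-2}=1, q_{-1}=0), until the denominator exceeds 10:
  i=0: a_0=4, p_0 = 4*1 + 0 = 4, q_0 = 4*0 + 1 = 1.
  i=1: a_1=16, p_1 = 16*4 + 1 = 65, q_1 = 16*1 + 0 = 16.
q_1 = 16 > 10, so the last convergent with denominator <= 10 is p_0/q_0 = 4/1.
The closest fraction with denominator <= 10 is either p_0/q_0 or the intermediate fraction (k*p_0 + p_{-1})/(k*q_0 + q_{-1}) with the largest k >= 1 whose denominator stays <= 10; these approach x as k grows, and every other convergent or intermediate fraction in range is farther away.
Largest k: floor((10 - q_{-1})/q_0) = floor((10 - 0)/1) = 10 (using the seeds p_{-1} = 1, q_{-1} = 0).
That gives (10*4 + 1)/(10*1 + 0) = 41/10.
Compare the errors: |x - 4/1| = |65*1 - 4*16|/(16*1) = 1/16, and |x - 41/10| = |65*10 - 41*16|/(16*10) = 6/160.
Cross-multiplying, 6*16 = 96 < 160 = 1*160, so 6/160 is smaller: the intermediate fraction 41/10 is closer to x than 4/1.

41/10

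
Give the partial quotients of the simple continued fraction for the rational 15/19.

[0; 1, 3, 1, 3]

Run the Euclidean algorithm on 15 and 19; the successive quotients are the partial quotients a_0, a_1, ... (each step inverts the fractional part left over by the previous one):
  15 = 0*19 + 15, so a_0 = 0.
  19 = 1*15 + 4, so a_1 = 1.
  15 = 3*4 + 3, so a_2 = 3.
  4 = 1*3 + 1, so a_3 = 1.
  3 = 3*1 + 0, so a_4 = 3.
The remainder reaches 0 after 5 divisions, so the expansion has 5 partial quotients, read off in order.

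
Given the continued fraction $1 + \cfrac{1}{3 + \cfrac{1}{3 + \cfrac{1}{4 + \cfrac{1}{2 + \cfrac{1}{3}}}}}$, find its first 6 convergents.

1/1, 4/3, 13/10, 56/43, 125/96, 431/331

Using the convergent recurrence p_i = a_i*p_{i-1} + p_{i-2}, q_i = a_i*q_{i-1} + q_{i-2} with p_{-2}=0, p_{-1}=1, q_{-2}=1, q_{-1}=0:
  i=0: a_0=1, p_0 = 1*1 + 0 = 1, q_0 = 1*0 + 1 = 1.
  i=1: a_1=3, p_1 = 3*1 + 1 = 4, q_1 = 3*1 + 0 = 3.
  i=2: a_2=3, p_2 = 3*4 + 1 = 13, q_2 = 3*3 + 1 = 10.
  i=3: a_3=4, p_3 = 4*13 + 4 = 56, q_3 = 4*10 + 3 = 43.
  i=4: a_4=2, p_4 = 2*56 + 13 = 125, q_4 = 2*43 + 10 = 96.
  i=5: a_5=3, p_5 = 3*125 + 56 = 431, q_5 = 3*96 + 43 = 331.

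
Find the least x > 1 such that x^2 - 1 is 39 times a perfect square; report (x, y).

First expand sqrt(39) as a continued fraction. With x_i = (sqrt(39) + m_i)/d_i and (m_0, d_0) = (0, 1): a_0 = floor(sqrt(39)) = 6, since 6^2 = 36 <= 39 < 49 = 7^2.
Iterate m_{i+1} = d_i*a_i - m_i, d_{i+1} = (39 - m_{i+1}^2)/d_i, a_{i+1} = floor((a_0 + m_{i+1})/d_{i+1}):
  m_1 = 1*6 - 0 = 6, d_1 = (39 - 6^2)/1 = 3/1 = 3, a_1 = floor((6 + 6)/3) = 4.
  m_2 = 3*4 - 6 = 6, d_2 = (39 - 6^2)/3 = 3/3 = 1, a_2 = floor((6 + 6)/1) = 12.
  m_3 = 1*12 - 6 = 6, d_3 = (39 - 6^2)/1 = 3/1 = 3: (m_3, d_3) = (m_1, d_1) = (6, 3), so from here the quotients repeat a_1, a_2; the period length is 2.
So sqrt(39) = [6; (4, 12)] with period length k = 2.
k is even, so the fundamental solution of x^2 - 39y^2 = 1 is (p_{k-1}, q_{k-1}) = (p_1, q_1); compute convergents through index 1.
Convergents (p_i = a_i*p_{i-1} + p_{i-2}, q_i = a_i*q_{i-1} + q_{i-2} with p_{-2}=0, p_{-1}=1, q_{-2}=1, q_{-1}=0):
  i=0: a_0=6, p_0 = 6*1 + 0 = 6, q_0 = 6*0 + 1 = 1.
  i=1: a_1=4, p_1 = 4*6 + 1 = 25, q_1 = 4*1 + 0 = 4.
Check: 25^2 - 39*4^2 = 625 - 624 = 1, so (x, y) = (25, 4) solves the equation, and by the theorem it is the least positive solution.

(x, y) = (25, 4)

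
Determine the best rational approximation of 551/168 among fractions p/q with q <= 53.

Expand x = 551/168 as a continued fraction with the Euclidean algorithm:
  551 = 3*168 + 47, so a_0 = 3.
  168 = 3*47 + 27, so a_1 = 3.
  47 = 1*27 + 20, so a_2 = 1.
  27 = 1*20 + 7, so a_3 = 1.
  20 = 2*7 + 6, so a_4 = 2.
  7 = 1*6 + 1, so a_5 = 1.
  6 = 6*1 + 0, so a_6 = 6.
so x = [3; 3, 1, 1, 2, 1, 6].
Convergents (p_i = a_i*p_{i-1} + p_{i-2}, q_i = a_i*q_{i-1} + q_{i-2} with p_{-2}=0, p_{-1}=1, q_{-2}=1, q_{-1}=0), until the denominator exceeds 53:
  i=0: a_0=3, p_0 = 3*1 + 0 = 3, q_0 = 3*0 + 1 = 1.
  i=1: a_1=3, p_1 = 3*3 + 1 = 10, q_1 = 3*1 + 0 = 3.
  i=2: a_2=1, p_2 = 1*10 + 3 = 13, q_2 = 1*3 + 1 = 4.
  i=3: a_3=1, p_3 = 1*13 + 10 = 23, q_3 = 1*4 + 3 = 7.
  i=4: a_4=2, p_4 = 2*23 + 13 = 59, q_4 = 2*7 + 4 = 18.
  i=5: a_5=1, p_5 = 1*59 + 23 = 82, q_5 = 1*18 + 7 = 25.
  i=6: a_6=6, p_6 = 6*82 + 59 = 551, q_6 = 6*25 + 18 = 168.
q_6 = 168 > 53, so the last convergent with denominator <= 53 is p_5/q_5 = 82/25.
The closest fraction with denominator <= 53 is either p_5/q_5 or the intermediate fraction (k*p_5 + p_4)/(k*q_5 + q_4) with the largest k >= 1 whose denominator stays <= 53; these approach x as k grows, and every other convergent or intermediate fraction in range is farther away.
Largest k: floor((53 - q_4)/q_5) = floor((53 - 18)/25) = 1.
That gives (1*82 + 59)/(1*25 + 18) = 141/43.
Compare the errors: |x - 82/25| = |551*25 - 82*168|/(168*25) = 1/4200, and |x - 141/43| = |551*43 - 141*168|/(168*43) = 5/7224.
Cross-multiplying, 1*7224 = 7224 < 21000 = 5*4200, so 1/4200 is smaller: the convergent 82/25 is closer to x than 141/43.

82/25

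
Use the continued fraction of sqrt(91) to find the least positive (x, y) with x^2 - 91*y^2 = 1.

First expand sqrt(91) as a continued fraction. With x_i = (sqrt(91) + m_i)/d_i and (m_0, d_0) = (0, 1): a_0 = floor(sqrt(91)) = 9, since 9^2 = 81 <= 91 < 100 = 10^2.
Iterate m_{i+1} = d_i*a_i - m_i, d_{i+1} = (91 - m_{i+1}^2)/d_i, a_{i+1} = floor((a_0 + m_{i+1})/d_{i+1}):
  m_1 = 1*9 - 0 = 9, d_1 = (91 - 9^2)/1 = 10/1 = 10, a_1 = floor((9 + 9)/10) = 1.
  m_2 = 10*1 - 9 = 1, d_2 = (91 - 1^2)/10 = 90/10 = 9, a_2 = floor((9 + 1)/9) = 1.
  m_3 = 9*1 - 1 = 8, d_3 = (91 - 8^2)/9 = 27/9 = 3, a_3 = floor((9 + 8)/3) = 5.
  m_4 = 3*5 - 8 = 7, d_4 = (91 - 7^2)/3 = 42/3 = 14, a_4 = floor((9 + 7)/14) = 1.
  m_5 = 14*1 - 7 = 7, d_5 = (91 - 7^2)/14 = 42/14 = 3, a_5 = floor((9 + 7)/3) = 5.
  m_6 = 3*5 - 7 = 8, d_6 = (91 - 8^2)/3 = 27/3 = 9, a_6 = floor((9 + 8)/9) = 1.
  m_7 = 9*1 - 8 = 1, d_7 = (91 - 1^2)/9 = 90/9 = 10, a_7 = floor((9 + 1)/10) = 1.
  m_8 = 10*1 - 1 = 9, d_8 = (91 - 9^2)/10 = 10/10 = 1, a_8 = floor((9 + 9)/1) = 18.
  m_9 = 1*18 - 9 = 9, d_9 = (91 - 9^2)/1 = 10/1 = 10: (m_9, d_9) = (m_1, d_1) = (9, 10), so from here the quotients repeat a_1, ..., a_8; the period length is 8.
So sqrt(91) = [9; (1, 1, 5, 1, 5, 1, 1, 18)] with period length k = 8.
k is even, so the fundamental solution of x^2 - 91y^2 = 1 is (p_{k-1}, q_{k-1}) = (p_7, q_7); compute convergents through index 7.
Convergents (p_i = a_i*p_{i-1} + p_{i-2}, q_i = a_i*q_{i-1} + q_{i-2} with p_{-2}=0, p_{-1}=1, q_{-2}=1, q_{-1}=0):
  i=0: a_0=9, p_0 = 9*1 + 0 = 9, q_0 = 9*0 + 1 = 1.
  i=1: a_1=1, p_1 = 1*9 + 1 = 10, q_1 = 1*1 + 0 = 1.
  i=2: a_2=1, p_2 = 1*10 + 9 = 19, q_2 = 1*1 + 1 = 2.
  i=3: a_3=5, p_3 = 5*19 + 10 = 105, q_3 = 5*2 + 1 = 11.
  i=4: a_4=1, p_4 = 1*105 + 19 = 124, q_4 = 1*11 + 2 = 13.
  i=5: a_5=5, p_5 = 5*124 + 105 = 725, q_5 = 5*13 + 11 = 76.
  i=6: a_6=1, p_6 = 1*725 + 124 = 849, q_6 = 1*76 + 13 = 89.
  i=7: a_7=1, p_7 = 1*849 + 725 = 1574, q_7 = 1*89 + 76 = 165.
Check: 1574^2 - 91*165^2 = 2477476 - 2477475 = 1, so (x, y) = (1574, 165) solves the equation, and by the theorem it is the least positive solution.

(x, y) = (1574, 165)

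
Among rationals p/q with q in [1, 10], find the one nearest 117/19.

37/6

Expand x = 117/19 as a continued fraction with the Euclidean algorithm:
  117 = 6*19 + 3, so a_0 = 6.
  19 = 6*3 + 1, so a_1 = 6.
  3 = 3*1 + 0, so a_2 = 3.
so x = [6; 6, 3].
Convergents (p_i = a_i*p_{i-1} + p_{i-2}, q_i = a_i*q_{i-1} + q_{i-2} with p_{-2}=0, p_{-1}=1, q_{-2}=1, q_{-1}=0), until the denominator exceeds 10:
  i=0: a_0=6, p_0 = 6*1 + 0 = 6, q_0 = 6*0 + 1 = 1.
  i=1: a_1=6, p_1 = 6*6 + 1 = 37, q_1 = 6*1 + 0 = 6.
  i=2: a_2=3, p_2 = 3*37 + 6 = 117, q_2 = 3*6 + 1 = 19.
q_2 = 19 > 10, so the last convergent with denominator <= 10 is p_1/q_1 = 37/6.
The closest fraction with denominator <= 10 is either p_1/q_1 or the intermediate fraction (k*p_1 + p_0)/(k*q_1 + q_0) with the largest k >= 1 whose denominator stays <= 10; these approach x as k grows, and every other convergent or intermediate fraction in range is farther away.
Largest k: floor((10 - q_0)/q_1) = floor((10 - 1)/6) = 1.
That gives (1*37 + 6)/(1*6 + 1) = 43/7.
Compare the errors: |x - 37/6| = |117*6 - 37*19|/(19*6) = 1/114, and |x - 43/7| = |117*7 - 43*19|/(19*7) = 2/133.
Cross-multiplying, 1*133 = 133 < 228 = 2*114, so 1/114 is smaller: the convergent 37/6 is closer to x than 43/7.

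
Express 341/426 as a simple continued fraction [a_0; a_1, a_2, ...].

Run the Euclidean algorithm on 341 and 426; the successive quotients are the partial quotients a_0, a_1, ... (each step inverts the fractional part left over by the previous one):
  341 = 0*426 + 341, so a_0 = 0.
  426 = 1*341 + 85, so a_1 = 1.
  341 = 4*85 + 1, so a_2 = 4.
  85 = 85*1 + 0, so a_3 = 85.
The remainder reaches 0 after 4 divisions, so the expansion has 4 partial quotients, read off in order.

[0; 1, 4, 85]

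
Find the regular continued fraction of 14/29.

[0; 2, 14]

Run the Euclidean algorithm on 14 and 29; the successive quotients are the partial quotients a_0, a_1, ... (each step inverts the fractional part left over by the previous one):
  14 = 0*29 + 14, so a_0 = 0.
  29 = 2*14 + 1, so a_1 = 2.
  14 = 14*1 + 0, so a_2 = 14.
The remainder reaches 0 after 3 divisions, so the expansion has 3 partial quotients, read off in order.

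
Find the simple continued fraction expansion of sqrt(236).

[15; (2, 1, 3, 5, 1, 6, 1, 5, 3, 1, 2, 30)]

Write x_i = (sqrt(236) + m_i)/d_i with (m_0, d_0) = (0, 1). a_0 = floor(sqrt(236)) = 15, since 15^2 = 225 <= 236 < 256 = 16^2.
Iterate m_{i+1} = d_i*a_i - m_i, d_{i+1} = (236 - m_{i+1}^2)/d_i, a_{i+1} = floor((a_0 + m_{i+1})/d_{i+1}):
  m_1 = 1*15 - 0 = 15, d_1 = (236 - 15^2)/1 = 11/1 = 11, a_1 = floor((15 + 15)/11) = 2.
  m_2 = 11*2 - 15 = 7, d_2 = (236 - 7^2)/11 = 187/11 = 17, a_2 = floor((15 + 7)/17) = 1.
  m_3 = 17*1 - 7 = 10, d_3 = (236 - 10^2)/17 = 136/17 = 8, a_3 = floor((15 + 10)/8) = 3.
  m_4 = 8*3 - 10 = 14, d_4 = (236 - 14^2)/8 = 40/8 = 5, a_4 = floor((15 + 14)/5) = 5.
  m_5 = 5*5 - 14 = 11, d_5 = (236 - 11^2)/5 = 115/5 = 23, a_5 = floor((15 + 11)/23) = 1.
  m_6 = 23*1 - 11 = 12, d_6 = (236 - 12^2)/23 = 92/23 = 4, a_6 = floor((15 + 12)/4) = 6.
  m_7 = 4*6 - 12 = 12, d_7 = (236 - 12^2)/4 = 92/4 = 23, a_7 = floor((15 + 12)/23) = 1.
  m_8 = 23*1 - 12 = 11, d_8 = (236 - 11^2)/23 = 115/23 = 5, a_8 = floor((15 + 11)/5) = 5.
  m_9 = 5*5 - 11 = 14, d_9 = (236 - 14^2)/5 = 40/5 = 8, a_9 = floor((15 + 14)/8) = 3.
  m_10 = 8*3 - 14 = 10, d_10 = (236 - 10^2)/8 = 136/8 = 17, a_10 = floor((15 + 10)/17) = 1.
  m_11 = 17*1 - 10 = 7, d_11 = (236 - 7^2)/17 = 187/17 = 11, a_11 = floor((15 + 7)/11) = 2.
  m_12 = 11*2 - 7 = 15, d_12 = (236 - 15^2)/11 = 11/11 = 1, a_12 = floor((15 + 15)/1) = 30.
  m_13 = 1*30 - 15 = 15, d_13 = (236 - 15^2)/1 = 11/1 = 11: (m_13, d_13) = (m_1, d_1) = (15, 11), so from here the quotients repeat a_1, ..., a_12; the period length is 12.
Hence the expansion of sqrt(236) is a_0 = 15 followed by the repeating block 2, 1, 3, 5, 1, 6, 1, 5, 3, 1, 2, 30 (period 12).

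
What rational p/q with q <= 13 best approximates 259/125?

Expand x = 259/125 as a continued fraction with the Euclidean algorithm:
  259 = 2*125 + 9, so a_0 = 2.
  125 = 13*9 + 8, so a_1 = 13.
  9 = 1*8 + 1, so a_2 = 1.
  8 = 8*1 + 0, so a_3 = 8.
so x = [2; 13, 1, 8].
Convergents (p_i = a_i*p_{i-1} + p_{i-2}, q_i = a_i*q_{i-1} + q_{i-2} with p_{-2}=0, p_{-1}=1, q_{-2}=1, q_{-1}=0), until the denominator exceeds 13:
  i=0: a_0=2, p_0 = 2*1 + 0 = 2, q_0 = 2*0 + 1 = 1.
  i=1: a_1=13, p_1 = 13*2 + 1 = 27, q_1 = 13*1 + 0 = 13.
  i=2: a_2=1, p_2 = 1*27 + 2 = 29, q_2 = 1*13 + 1 = 14.
q_2 = 14 > 13, so the last convergent with denominator <= 13 is p_1/q_1 = 27/13.
The closest fraction with denominator <= 13 is either p_1/q_1 or the intermediate fraction (k*p_1 + p_0)/(k*q_1 + q_0) with the largest k >= 1 whose denominator stays <= 13; these approach x as k grows, and every other convergent or intermediate fraction in range is farther away.
Largest k: floor((13 - q_0)/q_1) = floor((13 - 1)/13) = 0.
Since k = 0, no intermediate fraction beyond p_1/q_1 has denominator <= 13, so the convergent 27/13 is the closest (its error is |259*13 - 27*125|/(125*13) = 8/1625).

27/13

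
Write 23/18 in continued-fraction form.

Run the Euclidean algorithm on 23 and 18; the successive quotients are the partial quotients a_0, a_1, ... (each step inverts the fractional part left over by the previous one):
  23 = 1*18 + 5, so a_0 = 1.
  18 = 3*5 + 3, so a_1 = 3.
  5 = 1*3 + 2, so a_2 = 1.
  3 = 1*2 + 1, so a_3 = 1.
  2 = 2*1 + 0, so a_4 = 2.
The remainder reaches 0 after 5 divisions, so the expansion has 5 partial quotients, read off in order.

[1; 3, 1, 1, 2]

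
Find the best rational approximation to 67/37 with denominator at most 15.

20/11

Expand x = 67/37 as a continued fraction with the Euclidean algorithm:
  67 = 1*37 + 30, so a_0 = 1.
  37 = 1*30 + 7, so a_1 = 1.
  30 = 4*7 + 2, so a_2 = 4.
  7 = 3*2 + 1, so a_3 = 3.
  2 = 2*1 + 0, so a_4 = 2.
so x = [1; 1, 4, 3, 2].
Convergents (p_i = a_i*p_{i-1} + p_{i-2}, q_i = a_i*q_{i-1} + q_{i-2} with p_{-2}=0, p_{-1}=1, q_{-2}=1, q_{-1}=0), until the denominator exceeds 15:
  i=0: a_0=1, p_0 = 1*1 + 0 = 1, q_0 = 1*0 + 1 = 1.
  i=1: a_1=1, p_1 = 1*1 + 1 = 2, q_1 = 1*1 + 0 = 1.
  i=2: a_2=4, p_2 = 4*2 + 1 = 9, q_2 = 4*1 + 1 = 5.
  i=3: a_3=3, p_3 = 3*9 + 2 = 29, q_3 = 3*5 + 1 = 16.
q_3 = 16 > 15, so the last convergent with denominator <= 15 is p_2/q_2 = 9/5.
The closest fraction with denominator <= 15 is either p_2/q_2 or the intermediate fraction (k*p_2 + p_1)/(k*q_2 + q_1) with the largest k >= 1 whose denominator stays <= 15; these approach x as k grows, and every other convergent or intermediate fraction in range is farther away.
Largest k: floor((15 - q_1)/q_2) = floor((15 - 1)/5) = 2.
That gives (2*9 + 2)/(2*5 + 1) = 20/11.
Compare the errors: |x - 9/5| = |67*5 - 9*37|/(37*5) = 2/185, and |x - 20/11| = |67*11 - 20*37|/(37*11) = 3/407.
Cross-multiplying, 3*185 = 555 < 814 = 2*407, so 3/407 is smaller: the intermediate fraction 20/11 is closer to x than 9/5.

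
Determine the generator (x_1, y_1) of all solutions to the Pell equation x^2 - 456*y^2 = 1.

First expand sqrt(456) as a continued fraction. With x_i = (sqrt(456) + m_i)/d_i and (m_0, d_0) = (0, 1): a_0 = floor(sqrt(456)) = 21, since 21^2 = 441 <= 456 < 484 = 22^2.
Iterate m_{i+1} = d_i*a_i - m_i, d_{i+1} = (456 - m_{i+1}^2)/d_i, a_{i+1} = floor((a_0 + m_{i+1})/d_{i+1}):
  m_1 = 1*21 - 0 = 21, d_1 = (456 - 21^2)/1 = 15/1 = 15, a_1 = floor((21 + 21)/15) = 2.
  m_2 = 15*2 - 21 = 9, d_2 = (456 - 9^2)/15 = 375/15 = 25, a_2 = floor((21 + 9)/25) = 1.
  m_3 = 25*1 - 9 = 16, d_3 = (456 - 16^2)/25 = 200/25 = 8, a_3 = floor((21 + 16)/8) = 4.
  m_4 = 8*4 - 16 = 16, d_4 = (456 - 16^2)/8 = 200/8 = 25, a_4 = floor((21 + 16)/25) = 1.
  m_5 = 25*1 - 16 = 9, d_5 = (456 - 9^2)/25 = 375/25 = 15, a_5 = floor((21 + 9)/15) = 2.
  m_6 = 15*2 - 9 = 21, d_6 = (456 - 21^2)/15 = 15/15 = 1, a_6 = floor((21 + 21)/1) = 42.
  m_7 = 1*42 - 21 = 21, d_7 = (456 - 21^2)/1 = 15/1 = 15: (m_7, d_7) = (m_1, d_1) = (21, 15), so from here the quotients repeat a_1, ..., a_6; the period length is 6.
So sqrt(456) = [21; (2, 1, 4, 1, 2, 42)] with period length k = 6.
k is even, so the fundamental solution of x^2 - 456y^2 = 1 is (p_{k-1}, q_{k-1}) = (p_5, q_5); compute convergents through index 5.
Convergents (p_i = a_i*p_{i-1} + p_{i-2}, q_i = a_i*q_{i-1} + q_{i-2} with p_{-2}=0, p_{-1}=1, q_{-2}=1, q_{-1}=0):
  i=0: a_0=21, p_0 = 21*1 + 0 = 21, q_0 = 21*0 + 1 = 1.
  i=1: a_1=2, p_1 = 2*21 + 1 = 43, q_1 = 2*1 + 0 = 2.
  i=2: a_2=1, p_2 = 1*43 + 21 = 64, q_2 = 1*2 + 1 = 3.
  i=3: a_3=4, p_3 = 4*64 + 43 = 299, q_3 = 4*3 + 2 = 14.
  i=4: a_4=1, p_4 = 1*299 + 64 = 363, q_4 = 1*14 + 3 = 17.
  i=5: a_5=2, p_5 = 2*363 + 299 = 1025, q_5 = 2*17 + 14 = 48.
Check: 1025^2 - 456*48^2 = 1050625 - 1050624 = 1, so (x, y) = (1025, 48) solves the equation, and by the theorem it is the least positive solution.

(x, y) = (1025, 48)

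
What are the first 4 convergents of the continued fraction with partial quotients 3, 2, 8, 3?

Using the convergent recurrence p_i = a_i*p_{i-1} + p_{i-2}, q_i = a_i*q_{i-1} + q_{i-2} with p_{-2}=0, p_{-1}=1, q_{-2}=1, q_{-1}=0:
  i=0: a_0=3, p_0 = 3*1 + 0 = 3, q_0 = 3*0 + 1 = 1.
  i=1: a_1=2, p_1 = 2*3 + 1 = 7, q_1 = 2*1 + 0 = 2.
  i=2: a_2=8, p_2 = 8*7 + 3 = 59, q_2 = 8*2 + 1 = 17.
  i=3: a_3=3, p_3 = 3*59 + 7 = 184, q_3 = 3*17 + 2 = 53.

3/1, 7/2, 59/17, 184/53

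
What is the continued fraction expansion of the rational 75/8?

Run the Euclidean algorithm on 75 and 8; the successive quotients are the partial quotients a_0, a_1, ... (each step inverts the fractional part left over by the previous one):
  75 = 9*8 + 3, so a_0 = 9.
  8 = 2*3 + 2, so a_1 = 2.
  3 = 1*2 + 1, so a_2 = 1.
  2 = 2*1 + 0, so a_3 = 2.
The remainder reaches 0 after 4 divisions, so the expansion has 4 partial quotients, read off in order.

[9; 2, 1, 2]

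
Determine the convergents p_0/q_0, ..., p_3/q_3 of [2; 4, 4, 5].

2/1, 9/4, 38/17, 199/89

Using the convergent recurrence p_i = a_i*p_{i-1} + p_{i-2}, q_i = a_i*q_{i-1} + q_{i-2} with p_{-2}=0, p_{-1}=1, q_{-2}=1, q_{-1}=0:
  i=0: a_0=2, p_0 = 2*1 + 0 = 2, q_0 = 2*0 + 1 = 1.
  i=1: a_1=4, p_1 = 4*2 + 1 = 9, q_1 = 4*1 + 0 = 4.
  i=2: a_2=4, p_2 = 4*9 + 2 = 38, q_2 = 4*4 + 1 = 17.
  i=3: a_3=5, p_3 = 5*38 + 9 = 199, q_3 = 5*17 + 4 = 89.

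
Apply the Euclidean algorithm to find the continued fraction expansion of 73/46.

Run the Euclidean algorithm on 73 and 46; the successive quotients are the partial quotients a_0, a_1, ... (each step inverts the fractional part left over by the previous one):
  73 = 1*46 + 27, so a_0 = 1.
  46 = 1*27 + 19, so a_1 = 1.
  27 = 1*19 + 8, so a_2 = 1.
  19 = 2*8 + 3, so a_3 = 2.
  8 = 2*3 + 2, so a_4 = 2.
  3 = 1*2 + 1, so a_5 = 1.
  2 = 2*1 + 0, so a_6 = 2.
The remainder reaches 0 after 7 divisions, so the expansion has 7 partial quotients, read off in order.

[1; 1, 1, 2, 2, 1, 2]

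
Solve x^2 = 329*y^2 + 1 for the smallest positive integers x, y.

First expand sqrt(329) as a continued fraction. With x_i = (sqrt(329) + m_i)/d_i and (m_0, d_0) = (0, 1): a_0 = floor(sqrt(329)) = 18, since 18^2 = 324 <= 329 < 361 = 19^2.
Iterate m_{i+1} = d_i*a_i - m_i, d_{i+1} = (329 - m_{i+1}^2)/d_i, a_{i+1} = floor((a_0 + m_{i+1})/d_{i+1}):
  m_1 = 1*18 - 0 = 18, d_1 = (329 - 18^2)/1 = 5/1 = 5, a_1 = floor((18 + 18)/5) = 7.
  m_2 = 5*7 - 18 = 17, d_2 = (329 - 17^2)/5 = 40/5 = 8, a_2 = floor((18 + 17)/8) = 4.
  m_3 = 8*4 - 17 = 15, d_3 = (329 - 15^2)/8 = 104/8 = 13, a_3 = floor((18 + 15)/13) = 2.
  m_4 = 13*2 - 15 = 11, d_4 = (329 - 11^2)/13 = 208/13 = 16, a_4 = floor((18 + 11)/16) = 1.
  m_5 = 16*1 - 11 = 5, d_5 = (329 - 5^2)/16 = 304/16 = 19, a_5 = floor((18 + 5)/19) = 1.
  m_6 = 19*1 - 5 = 14, d_6 = (329 - 14^2)/19 = 133/19 = 7, a_6 = floor((18 + 14)/7) = 4.
  m_7 = 7*4 - 14 = 14, d_7 = (329 - 14^2)/7 = 133/7 = 19, a_7 = floor((18 + 14)/19) = 1.
  m_8 = 19*1 - 14 = 5, d_8 = (329 - 5^2)/19 = 304/19 = 16, a_8 = floor((18 + 5)/16) = 1.
  m_9 = 16*1 - 5 = 11, d_9 = (329 - 11^2)/16 = 208/16 = 13, a_9 = floor((18 + 11)/13) = 2.
  m_10 = 13*2 - 11 = 15, d_10 = (329 - 15^2)/13 = 104/13 = 8, a_10 = floor((18 + 15)/8) = 4.
  m_11 = 8*4 - 15 = 17, d_11 = (329 - 17^2)/8 = 40/8 = 5, a_11 = floor((18 + 17)/5) = 7.
  m_12 = 5*7 - 17 = 18, d_12 = (329 - 18^2)/5 = 5/5 = 1, a_12 = floor((18 + 18)/1) = 36.
  m_13 = 1*36 - 18 = 18, d_13 = (329 - 18^2)/1 = 5/1 = 5: (m_13, d_13) = (m_1, d_1) = (18, 5), so from here the quotients repeat a_1, ..., a_12; the period length is 12.
So sqrt(329) = [18; (7, 4, 2, 1, 1, 4, 1, 1, 2, 4, 7, 36)] with period length k = 12.
k is even, so the fundamental solution of x^2 - 329y^2 = 1 is (p_{k-1}, q_{k-1}) = (p_11, q_11); compute convergents through index 11.
Convergents (p_i = a_i*p_{i-1} + p_{i-2}, q_i = a_i*q_{i-1} + q_{i-2} with p_{-2}=0, p_{-1}=1, q_{-2}=1, q_{-1}=0):
  i=0: a_0=18, p_0 = 18*1 + 0 = 18, q_0 = 18*0 + 1 = 1.
  i=1: a_1=7, p_1 = 7*18 + 1 = 127, q_1 = 7*1 + 0 = 7.
  i=2: a_2=4, p_2 = 4*127 + 18 = 526, q_2 = 4*7 + 1 = 29.
  i=3: a_3=2, p_3 = 2*526 + 127 = 1179, q_3 = 2*29 + 7 = 65.
  i=4: a_4=1, p_4 = 1*1179 + 526 = 1705, q_4 = 1*65 + 29 = 94.
  i=5: a_5=1, p_5 = 1*1705 + 1179 = 2884, q_5 = 1*94 + 65 = 159.
  i=6: a_6=4, p_6 = 4*2884 + 1705 = 13241, q_6 = 4*159 + 94 = 730.
  i=7: a_7=1, p_7 = 1*13241 + 2884 = 16125, q_7 = 1*730 + 159 = 889.
  i=8: a_8=1, p_8 = 1*16125 + 13241 = 29366, q_8 = 1*889 + 730 = 1619.
  i=9: a_9=2, p_9 = 2*29366 + 16125 = 74857, q_9 = 2*1619 + 889 = 4127.
  i=10: a_10=4, p_10 = 4*74857 + 29366 = 328794, q_10 = 4*4127 + 1619 = 18127.
  i=11: a_11=7, p_11 = 7*328794 + 74857 = 2376415, q_11 = 7*18127 + 4127 = 131016.
Check: 2376415^2 - 329*131016^2 = 5647348252225 - 5647348252224 = 1, so (x, y) = (2376415, 131016) solves the equation, and by the theorem it is the least positive solution.

(x, y) = (2376415, 131016)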